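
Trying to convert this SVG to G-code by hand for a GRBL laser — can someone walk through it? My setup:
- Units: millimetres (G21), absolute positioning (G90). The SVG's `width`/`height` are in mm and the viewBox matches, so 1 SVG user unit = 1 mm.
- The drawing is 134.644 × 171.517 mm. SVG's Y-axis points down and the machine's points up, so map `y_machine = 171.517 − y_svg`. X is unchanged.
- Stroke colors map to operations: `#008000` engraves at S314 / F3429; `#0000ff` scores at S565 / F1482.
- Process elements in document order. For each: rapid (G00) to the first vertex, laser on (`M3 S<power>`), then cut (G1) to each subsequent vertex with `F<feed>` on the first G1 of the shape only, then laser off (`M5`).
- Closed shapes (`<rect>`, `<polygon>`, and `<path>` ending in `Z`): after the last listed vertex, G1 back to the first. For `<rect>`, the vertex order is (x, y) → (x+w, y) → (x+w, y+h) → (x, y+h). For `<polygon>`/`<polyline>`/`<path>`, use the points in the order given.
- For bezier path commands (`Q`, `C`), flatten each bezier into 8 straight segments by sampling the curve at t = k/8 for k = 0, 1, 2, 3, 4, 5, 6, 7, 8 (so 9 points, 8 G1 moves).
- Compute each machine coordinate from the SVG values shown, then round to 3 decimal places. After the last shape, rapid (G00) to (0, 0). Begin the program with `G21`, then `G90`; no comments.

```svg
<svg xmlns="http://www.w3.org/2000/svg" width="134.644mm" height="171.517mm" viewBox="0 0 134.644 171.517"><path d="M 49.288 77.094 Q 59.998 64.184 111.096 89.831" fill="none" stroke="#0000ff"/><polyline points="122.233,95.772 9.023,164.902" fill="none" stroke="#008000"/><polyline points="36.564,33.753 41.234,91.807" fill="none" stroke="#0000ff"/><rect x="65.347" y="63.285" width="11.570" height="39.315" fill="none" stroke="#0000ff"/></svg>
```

1 u = 1 mm; y_m = 171.517 − y.

[1] `<path>` quadratic bezier, #0000ff→score S565 F1482: (49.288,94.423) → (52.597,97.048) → (57.167,98.468) → (63.000,98.683) → (70.095,97.694) → (78.452,95.499) → (88.071,92.100) → (98.953,87.495) → (111.096,81.686)

[2] `<polyline>` line segment, #008000→engrave S314 F3429: (122.233,75.745) → (9.023,6.615)

[3] `<polyline>` line segment, #0000ff→score S565 F1482: (36.564,137.764) → (41.234,79.710)

[4] `<rect>` rectangle, #0000ff→score S565 F1482: (65.347,108.232) → (76.917,108.232) → (76.917,68.917) → (65.347,68.917) → (65.347,108.232) (closed)

G21
G90
G00 X49.288 Y94.423
M3 S565
G1 X52.597 Y97.048 F1482
G1 X57.167 Y98.468
G1 X63.000 Y98.683
G1 X70.095 Y97.694
G1 X78.452 Y95.499
G1 X88.071 Y92.100
G1 X98.953 Y87.495
G1 X111.096 Y81.686
M5
G00 X122.233 Y75.745
M3 S314
G1 X9.023 Y6.615 F3429
M5
G00 X36.564 Y137.764
M3 S565
G1 X41.234 Y79.710 F1482
M5
G00 X65.347 Y108.232
M3 S565
G1 X76.917 Y108.232 F1482
G1 X76.917 Y68.917
G1 X65.347 Y68.917
G1 X65.347 Y108.232
M5
G00 X0.000 Y0.000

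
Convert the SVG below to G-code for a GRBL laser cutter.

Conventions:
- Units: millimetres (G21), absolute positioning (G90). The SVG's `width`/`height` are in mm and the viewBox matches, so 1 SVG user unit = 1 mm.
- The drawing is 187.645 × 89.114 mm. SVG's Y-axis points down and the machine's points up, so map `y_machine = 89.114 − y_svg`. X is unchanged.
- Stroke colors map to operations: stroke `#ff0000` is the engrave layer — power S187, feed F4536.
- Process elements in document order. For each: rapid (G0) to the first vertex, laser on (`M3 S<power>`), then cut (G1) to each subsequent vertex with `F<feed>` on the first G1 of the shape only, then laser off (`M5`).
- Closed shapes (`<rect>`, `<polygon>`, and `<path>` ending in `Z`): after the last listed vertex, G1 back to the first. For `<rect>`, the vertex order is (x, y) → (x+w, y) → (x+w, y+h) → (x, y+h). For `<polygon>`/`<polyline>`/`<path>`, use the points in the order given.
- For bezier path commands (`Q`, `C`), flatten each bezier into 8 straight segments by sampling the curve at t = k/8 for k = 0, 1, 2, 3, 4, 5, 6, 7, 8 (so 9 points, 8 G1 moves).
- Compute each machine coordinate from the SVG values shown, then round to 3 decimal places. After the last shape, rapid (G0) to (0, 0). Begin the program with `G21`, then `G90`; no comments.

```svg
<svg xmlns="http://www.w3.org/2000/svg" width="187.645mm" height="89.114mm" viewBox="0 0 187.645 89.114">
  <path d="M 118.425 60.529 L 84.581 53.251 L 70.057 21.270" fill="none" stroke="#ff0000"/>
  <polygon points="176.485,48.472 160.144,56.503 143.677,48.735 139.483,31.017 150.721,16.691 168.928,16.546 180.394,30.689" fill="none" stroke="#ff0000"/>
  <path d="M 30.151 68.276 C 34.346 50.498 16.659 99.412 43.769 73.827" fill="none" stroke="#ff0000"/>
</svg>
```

G21
G90
G0 X118.425 Y28.585
M3 S187
G1 X84.581 Y35.863 F4536
G1 X70.057 Y67.844
M5
G0 X176.485 Y40.642
M3 S187
G1 X160.144 Y32.611 F4536
G1 X143.677 Y40.379
G1 X139.483 Y58.097
G1 X150.721 Y72.423
G1 X168.928 Y72.568
G1 X180.394 Y58.425
G1 X176.485 Y40.642
M5
G0 X30.151 Y20.838
M3 S187
G1 X30.829 Y24.654 F4536
G1 X30.236 Y23.873
G1 X29.155 Y20.148
G1 X28.367 Y15.135
G1 X28.653 Y10.488
G1 X30.794 Y7.861
G1 X35.572 Y8.909
G1 X43.769 Y15.287
M5
G0 X0.000 Y0.000

1 u = 1 mm; y_m = 89.114 − y.

[1] `<path>` open polyline, #ff0000→engrave S187 F4536: (118.425,28.585) → (84.581,35.863) → (70.057,67.844)

[2] `<polygon>` regular polygon, #ff0000→engrave S187 F4536: (176.485,40.642) → (160.144,32.611) → (143.677,40.379) → (139.483,58.097) → (150.721,72.423) → (168.928,72.568) → (180.394,58.425) → (176.485,40.642) (closed)

[3] `<path>` cubic bezier, #ff0000→engrave S187 F4536: (30.151,20.838) → (30.829,24.654) → (30.236,23.873) → (29.155,20.148) → (28.367,15.135) → (28.653,10.488) → (30.794,7.861) → (35.572,8.909) → (43.769,15.287)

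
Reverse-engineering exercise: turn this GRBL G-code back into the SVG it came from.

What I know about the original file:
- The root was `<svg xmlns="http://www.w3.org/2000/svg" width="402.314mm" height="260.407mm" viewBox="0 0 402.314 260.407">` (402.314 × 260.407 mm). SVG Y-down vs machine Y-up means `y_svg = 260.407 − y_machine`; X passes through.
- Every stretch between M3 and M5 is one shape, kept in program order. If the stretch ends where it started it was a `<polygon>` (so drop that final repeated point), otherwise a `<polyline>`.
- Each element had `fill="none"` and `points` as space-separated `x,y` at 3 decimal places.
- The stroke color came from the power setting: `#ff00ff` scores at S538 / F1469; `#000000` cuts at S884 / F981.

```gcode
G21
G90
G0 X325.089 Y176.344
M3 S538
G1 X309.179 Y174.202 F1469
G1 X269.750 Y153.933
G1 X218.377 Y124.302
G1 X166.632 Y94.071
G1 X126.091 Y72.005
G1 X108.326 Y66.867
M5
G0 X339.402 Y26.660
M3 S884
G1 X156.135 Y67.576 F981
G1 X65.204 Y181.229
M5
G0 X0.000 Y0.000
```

y_svg = 260.407 − y_m.

[1] S538→`#ff00ff` (score); open run; points: 325.089,84.063 309.179,86.205 269.750,106.474 218.377,136.105 166.632,166.336 126.091,188.402 108.326,193.540

[2] S884→`#000000` (cut); open run; points: 339.402,233.747 156.135,192.831 65.204,79.178

<svg xmlns="http://www.w3.org/2000/svg" width="402.314mm" height="260.407mm" viewBox="0 0 402.314 260.407">
  <polyline points="325.089,84.063 309.179,86.205 269.750,106.474 218.377,136.105 166.632,166.336 126.091,188.402 108.326,193.540" fill="none" stroke="#ff00ff"/>
  <polyline points="339.402,233.747 156.135,192.831 65.204,79.178" fill="none" stroke="#000000"/>
</svg>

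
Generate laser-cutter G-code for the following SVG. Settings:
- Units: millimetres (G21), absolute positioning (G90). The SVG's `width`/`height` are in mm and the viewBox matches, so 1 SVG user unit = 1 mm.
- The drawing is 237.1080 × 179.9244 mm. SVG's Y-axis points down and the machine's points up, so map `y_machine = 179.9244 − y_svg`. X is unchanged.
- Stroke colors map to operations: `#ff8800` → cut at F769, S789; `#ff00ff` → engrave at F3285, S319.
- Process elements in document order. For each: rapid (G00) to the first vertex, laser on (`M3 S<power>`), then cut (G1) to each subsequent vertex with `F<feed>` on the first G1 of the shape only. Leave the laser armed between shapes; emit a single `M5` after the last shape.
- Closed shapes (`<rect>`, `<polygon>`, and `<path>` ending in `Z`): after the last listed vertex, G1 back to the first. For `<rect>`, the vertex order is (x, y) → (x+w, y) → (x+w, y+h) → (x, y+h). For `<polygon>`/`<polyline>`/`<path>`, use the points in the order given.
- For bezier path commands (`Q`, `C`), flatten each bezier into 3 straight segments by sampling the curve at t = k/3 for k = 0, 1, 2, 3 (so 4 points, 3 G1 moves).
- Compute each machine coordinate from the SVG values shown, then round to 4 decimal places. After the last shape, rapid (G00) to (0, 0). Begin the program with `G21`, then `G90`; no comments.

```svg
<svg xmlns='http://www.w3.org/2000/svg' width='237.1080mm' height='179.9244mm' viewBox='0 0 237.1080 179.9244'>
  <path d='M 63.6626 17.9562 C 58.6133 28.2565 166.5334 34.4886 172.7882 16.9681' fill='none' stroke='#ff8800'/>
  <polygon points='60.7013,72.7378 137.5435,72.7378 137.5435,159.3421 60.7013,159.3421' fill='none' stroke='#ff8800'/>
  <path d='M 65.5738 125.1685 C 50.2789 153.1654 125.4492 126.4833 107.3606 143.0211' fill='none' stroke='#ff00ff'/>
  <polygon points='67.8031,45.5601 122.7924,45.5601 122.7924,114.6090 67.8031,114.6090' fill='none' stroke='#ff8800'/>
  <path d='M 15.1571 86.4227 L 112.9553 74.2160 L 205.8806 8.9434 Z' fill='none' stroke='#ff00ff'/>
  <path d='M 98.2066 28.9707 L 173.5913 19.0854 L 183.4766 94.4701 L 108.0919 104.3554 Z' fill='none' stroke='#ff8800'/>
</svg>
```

Since the viewBox matches the mm dimensions, user units are millimetres directly. The only transform is the Y-flip y_m = 179.9244 − y_svg.

Shape 1 is a cubic bezier drawn with `<path>`. Its stroke #ff8800 means cut at S789, F769. After flipping Y the toolpath is (63.6626,161.9682) → (88.3203,153.7530) → (140.5944,152.6243) → (172.7882,162.9563).

Shape 2 is a rectangle drawn with `<polygon>`. Its stroke #ff8800 means cut at S789, F769. After flipping Y the toolpath is (60.7013,107.1866) → (137.5435,107.1866) → (137.5435,20.5823) → (60.7013,20.5823) → (60.7013,107.1866), returning to the start.

Shape 3 is a cubic bezier drawn with `<path>`. Its stroke #ff00ff means engrave at S319, F3285. After flipping Y the toolpath is (65.5738,54.7559) → (73.6294,41.3594) → (101.1675,42.6604) → (107.3606,36.9033).

Shape 4 is a rectangle drawn with `<polygon>`. Its stroke #ff8800 means cut at S789, F769. After flipping Y the toolpath is (67.8031,134.3643) → (122.7924,134.3643) → (122.7924,65.3154) → (67.8031,65.3154) → (67.8031,134.3643), returning to the start.

Shape 5 is a closed polygon drawn with `<path>`. Its stroke #ff00ff means engrave at S319, F3285. After flipping Y the toolpath is (15.1571,93.5017) → (112.9553,105.7084) → (205.8806,170.9810) → (15.1571,93.5017), returning to the start.

Shape 6 is a regular polygon drawn with `<path>`. Its stroke #ff8800 means cut at S789, F769. After flipping Y the toolpath is (98.2066,150.9537) → (173.5913,160.8390) → (183.4766,85.4543) → (108.0919,75.5690) → (98.2066,150.9537), returning to the start.

G21
G90
G00 X63.6626 Y161.9682
M3 S789
G1 X88.3203 Y153.7530 F769
G1 X140.5944 Y152.6243
G1 X172.7882 Y162.9563
G00 X60.7013 Y107.1866
M3 S789
G1 X137.5435 Y107.1866 F769
G1 X137.5435 Y20.5823
G1 X60.7013 Y20.5823
G1 X60.7013 Y107.1866
G00 X65.5738 Y54.7559
M3 S319
G1 X73.6294 Y41.3594 F3285
G1 X101.1675 Y42.6604
G1 X107.3606 Y36.9033
G00 X67.8031 Y134.3643
M3 S789
G1 X122.7924 Y134.3643 F769
G1 X122.7924 Y65.3154
G1 X67.8031 Y65.3154
G1 X67.8031 Y134.3643
G00 X15.1571 Y93.5017
M3 S319
G1 X112.9553 Y105.7084 F3285
G1 X205.8806 Y170.9810
G1 X15.1571 Y93.5017
G00 X98.2066 Y150.9537
M3 S789
G1 X173.5913 Y160.8390 F769
G1 X183.4766 Y85.4543
G1 X108.0919 Y75.5690
G1 X98.2066 Y150.9537
M5
G00 X0.0000 Y0.0000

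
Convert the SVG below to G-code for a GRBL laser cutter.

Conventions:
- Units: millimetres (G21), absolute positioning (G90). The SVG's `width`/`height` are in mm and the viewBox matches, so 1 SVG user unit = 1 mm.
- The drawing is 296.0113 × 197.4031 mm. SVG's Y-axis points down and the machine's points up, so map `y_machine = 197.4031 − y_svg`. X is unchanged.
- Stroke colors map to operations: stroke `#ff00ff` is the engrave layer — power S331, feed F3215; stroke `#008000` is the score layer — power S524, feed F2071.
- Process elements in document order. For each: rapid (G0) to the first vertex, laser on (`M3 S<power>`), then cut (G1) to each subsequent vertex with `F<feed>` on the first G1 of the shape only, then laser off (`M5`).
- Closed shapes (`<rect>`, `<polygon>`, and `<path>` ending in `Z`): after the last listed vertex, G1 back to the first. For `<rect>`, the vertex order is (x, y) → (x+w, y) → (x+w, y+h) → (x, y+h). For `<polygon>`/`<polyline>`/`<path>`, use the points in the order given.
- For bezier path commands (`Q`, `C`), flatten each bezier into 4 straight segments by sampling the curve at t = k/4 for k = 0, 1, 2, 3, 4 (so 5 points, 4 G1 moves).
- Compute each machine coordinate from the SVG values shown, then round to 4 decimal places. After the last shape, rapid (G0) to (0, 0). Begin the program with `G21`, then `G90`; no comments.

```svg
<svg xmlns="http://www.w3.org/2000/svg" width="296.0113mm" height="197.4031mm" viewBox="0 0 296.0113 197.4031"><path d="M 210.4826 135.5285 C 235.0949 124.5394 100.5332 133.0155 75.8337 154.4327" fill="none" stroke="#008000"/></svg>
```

G21
G90
G0 X210.4826 Y61.8746
M3 S524
G1 X203.3004 Y66.5686 F2071
G1 X161.6501 Y64.5749
G1 X110.7538 Y56.5049
G1 X75.8337 Y42.9704
M5
G0 X0.0000 Y0.0000

1 u = 1 mm; y_m = 197.4031 − y.

[1] `<path>` cubic bezier, #008000→score S524 F2071: (210.4826,61.8746) → (203.3004,66.5686) → (161.6501,64.5749) → (110.7538,56.5049) → (75.8337,42.9704)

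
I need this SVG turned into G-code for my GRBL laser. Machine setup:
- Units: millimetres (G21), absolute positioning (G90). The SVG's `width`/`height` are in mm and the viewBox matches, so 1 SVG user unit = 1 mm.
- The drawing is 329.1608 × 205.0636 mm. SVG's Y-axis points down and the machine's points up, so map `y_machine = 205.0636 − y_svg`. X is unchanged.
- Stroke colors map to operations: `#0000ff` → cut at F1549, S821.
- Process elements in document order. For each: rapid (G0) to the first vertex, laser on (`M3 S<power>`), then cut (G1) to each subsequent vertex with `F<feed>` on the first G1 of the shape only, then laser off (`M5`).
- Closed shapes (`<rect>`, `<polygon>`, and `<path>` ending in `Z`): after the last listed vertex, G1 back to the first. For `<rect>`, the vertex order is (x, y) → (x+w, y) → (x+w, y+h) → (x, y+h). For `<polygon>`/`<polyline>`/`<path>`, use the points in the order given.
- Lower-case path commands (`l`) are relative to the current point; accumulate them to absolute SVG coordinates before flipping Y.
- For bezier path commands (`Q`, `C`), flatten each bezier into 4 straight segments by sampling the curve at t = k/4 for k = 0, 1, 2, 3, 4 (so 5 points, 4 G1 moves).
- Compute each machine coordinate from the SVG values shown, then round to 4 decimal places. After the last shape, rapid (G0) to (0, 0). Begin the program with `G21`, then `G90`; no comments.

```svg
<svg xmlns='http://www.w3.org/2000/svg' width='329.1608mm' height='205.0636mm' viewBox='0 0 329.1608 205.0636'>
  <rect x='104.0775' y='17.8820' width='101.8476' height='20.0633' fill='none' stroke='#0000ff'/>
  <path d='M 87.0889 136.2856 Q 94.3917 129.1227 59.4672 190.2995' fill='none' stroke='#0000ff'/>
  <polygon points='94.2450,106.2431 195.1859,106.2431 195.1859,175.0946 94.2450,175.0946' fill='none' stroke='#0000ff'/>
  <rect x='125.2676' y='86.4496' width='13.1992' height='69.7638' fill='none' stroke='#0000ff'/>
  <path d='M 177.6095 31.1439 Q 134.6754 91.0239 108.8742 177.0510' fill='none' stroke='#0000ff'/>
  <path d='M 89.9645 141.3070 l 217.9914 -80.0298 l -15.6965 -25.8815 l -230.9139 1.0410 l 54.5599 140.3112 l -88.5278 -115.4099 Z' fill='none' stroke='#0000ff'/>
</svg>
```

1 u = 1 mm; y_m = 205.0636 − y.

[1] `<rect>` rectangle, #0000ff→cut S821 F1549: (104.0775,187.1816) → (205.9251,187.1816) → (205.9251,167.1183) → (104.0775,167.1183) → (104.0775,187.1816) (closed)

[2] `<path>` quadratic bezier, #0000ff→cut S821 F1549: (87.0889,68.7780) → (88.1011,68.0882) → (83.8349,58.8560) → (74.2902,41.0813) → (59.4672,14.7641)

[3] `<polygon>` rectangle, #0000ff→cut S821 F1549: (94.2450,98.8205) → (195.1859,98.8205) → (195.1859,29.9690) → (94.2450,29.9690) → (94.2450,98.8205) (closed)

[4] `<rect>` rectangle, #0000ff→cut S821 F1549: (125.2676,118.6140) → (138.4668,118.6140) → (138.4668,48.8502) → (125.2676,48.8502) → (125.2676,118.6140) (closed)

[5] `<path>` quadratic bezier, #0000ff→cut S821 F1549: (177.6095,173.9197) → (157.2133,142.3455) → (138.9586,107.5029) → (122.8456,69.3920) → (108.8742,28.0126)

[6] `<path>` closed polygon, #0000ff→cut S821 F1549: (89.9645,63.7566) → (307.9559,143.7864) → (292.2594,169.6679) → (61.3455,168.6269) → (115.9054,28.3157) → (27.3776,143.7256) → (89.9645,63.7566) (closed)

G21
G90
G0 X104.0775 Y187.1816
M3 S821
G1 X205.9251 Y187.1816 F1549
G1 X205.9251 Y167.1183
G1 X104.0775 Y167.1183
G1 X104.0775 Y187.1816
M5
G0 X87.0889 Y68.7780
M3 S821
G1 X88.1011 Y68.0882 F1549
G1 X83.8349 Y58.8560
G1 X74.2902 Y41.0813
G1 X59.4672 Y14.7641
M5
G0 X94.2450 Y98.8205
M3 S821
G1 X195.1859 Y98.8205 F1549
G1 X195.1859 Y29.9690
G1 X94.2450 Y29.9690
G1 X94.2450 Y98.8205
M5
G0 X125.2676 Y118.6140
M3 S821
G1 X138.4668 Y118.6140 F1549
G1 X138.4668 Y48.8502
G1 X125.2676 Y48.8502
G1 X125.2676 Y118.6140
M5
G0 X177.6095 Y173.9197
M3 S821
G1 X157.2133 Y142.3455 F1549
G1 X138.9586 Y107.5029
G1 X122.8456 Y69.3920
G1 X108.8742 Y28.0126
M5
G0 X89.9645 Y63.7566
M3 S821
G1 X307.9559 Y143.7864 F1549
G1 X292.2594 Y169.6679
G1 X61.3455 Y168.6269
G1 X115.9054 Y28.3157
G1 X27.3776 Y143.7256
G1 X89.9645 Y63.7566
M5
G0 X0.0000 Y0.0000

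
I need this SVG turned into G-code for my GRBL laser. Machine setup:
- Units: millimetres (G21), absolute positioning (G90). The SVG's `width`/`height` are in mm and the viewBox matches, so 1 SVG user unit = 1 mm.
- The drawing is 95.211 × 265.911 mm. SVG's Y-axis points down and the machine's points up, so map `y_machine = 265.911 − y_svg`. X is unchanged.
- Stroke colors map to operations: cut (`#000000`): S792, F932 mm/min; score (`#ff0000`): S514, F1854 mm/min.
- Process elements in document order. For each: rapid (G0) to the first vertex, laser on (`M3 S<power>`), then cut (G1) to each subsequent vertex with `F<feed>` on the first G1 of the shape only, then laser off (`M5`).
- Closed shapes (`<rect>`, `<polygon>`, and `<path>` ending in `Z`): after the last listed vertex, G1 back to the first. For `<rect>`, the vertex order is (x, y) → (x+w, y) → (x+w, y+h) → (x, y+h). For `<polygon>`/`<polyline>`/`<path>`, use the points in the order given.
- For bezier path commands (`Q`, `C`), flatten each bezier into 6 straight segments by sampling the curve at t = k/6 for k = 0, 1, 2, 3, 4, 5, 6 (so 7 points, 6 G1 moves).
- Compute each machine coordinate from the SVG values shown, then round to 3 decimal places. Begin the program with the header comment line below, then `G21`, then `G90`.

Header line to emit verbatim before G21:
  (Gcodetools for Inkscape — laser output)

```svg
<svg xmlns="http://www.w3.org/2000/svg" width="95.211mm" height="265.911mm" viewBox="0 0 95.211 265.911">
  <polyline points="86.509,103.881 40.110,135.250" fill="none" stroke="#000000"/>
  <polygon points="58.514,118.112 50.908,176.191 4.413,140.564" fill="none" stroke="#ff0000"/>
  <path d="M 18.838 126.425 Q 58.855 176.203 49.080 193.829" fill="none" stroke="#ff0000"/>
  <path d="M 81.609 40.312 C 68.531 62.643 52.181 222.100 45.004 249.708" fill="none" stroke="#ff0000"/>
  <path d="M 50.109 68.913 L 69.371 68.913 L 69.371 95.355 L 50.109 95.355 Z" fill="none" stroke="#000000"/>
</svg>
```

1 u = 1 mm; y_m = 265.911 − y.

[1] `<polyline>` line segment, #000000→cut S792 F932: (86.509,162.030) → (40.110,130.661)

[2] `<polygon>` regular polygon, #ff0000→score S514 F1854: (58.514,147.799) → (50.908,89.720) → (4.413,125.347) → (58.514,147.799) (closed)

[3] `<path>` quadratic bezier, #ff0000→score S514 F1854: (18.838,139.486) → (30.794,123.786) → (39.984,109.873) → (46.407,97.746) → (50.064,87.405) → (50.955,78.850) → (49.080,72.082)

[4] `<path>` cubic bezier, #ff0000→score S514 F1854: (81.609,225.599) → (74.855,204.252) → (67.901,167.521) → (61.094,122.880) → (54.778,77.799) → (49.299,39.749) → (45.004,16.203)

[5] `<path>` rectangle, #000000→cut S792 F932: (50.109,196.998) → (69.371,196.998) → (69.371,170.556) → (50.109,170.556) → (50.109,196.998) (closed)

(Gcodetools for Inkscape — laser output)
G21
G90
G0 X86.509 Y162.030
M3 S792
G1 X40.110 Y130.661 F932
M5
G0 X58.514 Y147.799
M3 S514
G1 X50.908 Y89.720 F1854
G1 X4.413 Y125.347
G1 X58.514 Y147.799
M5
G0 X18.838 Y139.486
M3 S514
G1 X30.794 Y123.786 F1854
G1 X39.984 Y109.873
G1 X46.407 Y97.746
G1 X50.064 Y87.405
G1 X50.955 Y78.850
G1 X49.080 Y72.082
M5
G0 X81.609 Y225.599
M3 S514
G1 X74.855 Y204.252 F1854
G1 X67.901 Y167.521
G1 X61.094 Y122.880
G1 X54.778 Y77.799
G1 X49.299 Y39.749
G1 X45.004 Y16.203
M5
G0 X50.109 Y196.998
M3 S792
G1 X69.371 Y196.998 F932
G1 X69.371 Y170.556
G1 X50.109 Y170.556
G1 X50.109 Y196.998
M5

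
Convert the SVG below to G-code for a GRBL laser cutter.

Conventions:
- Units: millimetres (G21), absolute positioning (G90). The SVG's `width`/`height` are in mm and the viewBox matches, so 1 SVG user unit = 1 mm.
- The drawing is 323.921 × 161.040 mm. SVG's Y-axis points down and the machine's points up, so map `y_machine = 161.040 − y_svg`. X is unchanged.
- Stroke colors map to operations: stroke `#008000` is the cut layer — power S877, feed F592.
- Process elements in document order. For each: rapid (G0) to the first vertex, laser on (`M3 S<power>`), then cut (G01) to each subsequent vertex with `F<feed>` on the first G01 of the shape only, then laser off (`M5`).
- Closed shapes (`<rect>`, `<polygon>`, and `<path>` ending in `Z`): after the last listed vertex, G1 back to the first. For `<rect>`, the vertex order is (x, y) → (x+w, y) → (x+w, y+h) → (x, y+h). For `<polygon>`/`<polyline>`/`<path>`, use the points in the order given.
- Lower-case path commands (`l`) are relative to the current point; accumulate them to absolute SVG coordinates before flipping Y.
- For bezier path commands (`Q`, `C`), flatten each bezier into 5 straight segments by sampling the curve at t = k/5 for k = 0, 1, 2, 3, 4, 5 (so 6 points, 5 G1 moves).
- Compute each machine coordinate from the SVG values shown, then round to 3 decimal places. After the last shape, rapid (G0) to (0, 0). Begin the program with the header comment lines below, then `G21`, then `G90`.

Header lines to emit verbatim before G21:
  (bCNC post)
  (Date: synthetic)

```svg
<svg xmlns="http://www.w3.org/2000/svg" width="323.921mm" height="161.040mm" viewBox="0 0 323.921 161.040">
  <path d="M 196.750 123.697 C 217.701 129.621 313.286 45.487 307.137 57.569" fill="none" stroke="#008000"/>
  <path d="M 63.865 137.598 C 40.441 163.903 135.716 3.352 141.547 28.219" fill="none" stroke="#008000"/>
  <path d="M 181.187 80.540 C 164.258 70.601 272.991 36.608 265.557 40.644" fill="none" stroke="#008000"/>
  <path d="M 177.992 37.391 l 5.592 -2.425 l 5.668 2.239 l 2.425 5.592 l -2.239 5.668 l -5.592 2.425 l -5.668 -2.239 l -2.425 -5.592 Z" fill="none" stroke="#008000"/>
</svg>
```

(bCNC post)
(Date: synthetic)
G21
G90
G0 X196.750 Y37.343
M3 S877
G01 X216.866 Y43.105 F592
G01 X246.428 Y61.541
G01 X276.971 Y83.707
G01 X300.029 Y100.664
G01 X307.137 Y103.471
M5
G0 X63.865 Y23.442
M3 S877
G01 X62.389 Y27.104 F592
G01 X79.411 Y57.741
G01 X104.938 Y97.486
G01 X128.980 Y128.469
G01 X141.547 Y132.821
M5
G0 X181.187 Y80.500
M3 S877
G01 X184.174 Y88.853 F592
G01 X205.713 Y99.999
G01 X234.195 Y110.959
G01 X258.012 Y118.751
G01 X265.557 Y120.396
M5
G0 X177.992 Y123.649
M3 S877
G01 X183.584 Y126.074 F592
G01 X189.252 Y123.835
G01 X191.677 Y118.243
G01 X189.438 Y112.575
G01 X183.846 Y110.150
G01 X178.178 Y112.389
G01 X175.753 Y117.981
G01 X177.992 Y123.649
M5
G0 X0.000 Y0.000

1 u = 1 mm; y_m = 161.040 − y.

[1] `<path>` cubic bezier, #008000→cut S877 F592: (196.750,37.343) → (216.866,43.105) → (246.428,61.541) → (276.971,83.707) → (300.029,100.664) → (307.137,103.471)

[2] `<path>` cubic bezier, #008000→cut S877 F592: (63.865,23.442) → (62.389,27.104) → (79.411,57.741) → (104.938,97.486) → (128.980,128.469) → (141.547,132.821)

[3] `<path>` cubic bezier, #008000→cut S877 F592: (181.187,80.500) → (184.174,88.853) → (205.713,99.999) → (234.195,110.959) → (258.012,118.751) → (265.557,120.396)

[4] `<path>` regular polygon, #008000→cut S877 F592: (177.992,123.649) → (183.584,126.074) → (189.252,123.835) → (191.677,118.243) → (189.438,112.575) → (183.846,110.150) → (178.178,112.389) → (175.753,117.981) → (177.992,123.649) (closed)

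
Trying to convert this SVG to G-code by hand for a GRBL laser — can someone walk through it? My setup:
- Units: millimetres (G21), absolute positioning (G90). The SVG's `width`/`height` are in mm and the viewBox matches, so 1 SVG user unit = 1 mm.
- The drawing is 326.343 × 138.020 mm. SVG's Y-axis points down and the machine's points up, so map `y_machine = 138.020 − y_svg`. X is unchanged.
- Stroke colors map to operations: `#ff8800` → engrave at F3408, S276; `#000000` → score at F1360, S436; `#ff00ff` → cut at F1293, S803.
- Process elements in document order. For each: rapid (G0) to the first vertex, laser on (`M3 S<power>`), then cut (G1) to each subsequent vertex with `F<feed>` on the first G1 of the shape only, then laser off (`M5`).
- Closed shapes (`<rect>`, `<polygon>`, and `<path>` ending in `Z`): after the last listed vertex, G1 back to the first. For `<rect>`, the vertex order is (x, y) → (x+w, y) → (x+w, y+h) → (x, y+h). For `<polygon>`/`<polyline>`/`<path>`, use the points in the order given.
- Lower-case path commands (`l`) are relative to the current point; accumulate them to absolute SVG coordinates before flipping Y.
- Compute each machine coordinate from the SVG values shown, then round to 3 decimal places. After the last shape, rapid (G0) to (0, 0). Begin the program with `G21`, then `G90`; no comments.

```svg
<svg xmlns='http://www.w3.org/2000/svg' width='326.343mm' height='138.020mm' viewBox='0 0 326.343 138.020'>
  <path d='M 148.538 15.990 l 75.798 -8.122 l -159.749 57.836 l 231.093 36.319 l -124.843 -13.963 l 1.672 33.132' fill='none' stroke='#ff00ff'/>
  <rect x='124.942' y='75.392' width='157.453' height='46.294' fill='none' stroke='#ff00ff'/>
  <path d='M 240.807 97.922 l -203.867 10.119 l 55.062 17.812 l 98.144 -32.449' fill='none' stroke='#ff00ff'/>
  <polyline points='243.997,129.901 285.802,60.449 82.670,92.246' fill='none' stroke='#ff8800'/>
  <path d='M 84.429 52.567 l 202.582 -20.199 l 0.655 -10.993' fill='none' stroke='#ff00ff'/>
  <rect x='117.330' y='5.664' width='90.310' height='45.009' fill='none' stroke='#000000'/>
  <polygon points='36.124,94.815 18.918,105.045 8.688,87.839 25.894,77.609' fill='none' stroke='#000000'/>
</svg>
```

G21
G90
G0 X148.538 Y122.030
M3 S803
G1 X224.336 Y130.152 F1293
G1 X64.587 Y72.316
G1 X295.680 Y35.997
G1 X170.837 Y49.960
G1 X172.509 Y16.828
M5
G0 X124.942 Y62.628
M3 S803
G1 X282.395 Y62.628 F1293
G1 X282.395 Y16.334
G1 X124.942 Y16.334
G1 X124.942 Y62.628
M5
G0 X240.807 Y40.098
M3 S803
G1 X36.940 Y29.979 F1293
G1 X92.002 Y12.167
G1 X190.146 Y44.616
M5
G0 X243.997 Y8.119
M3 S276
G1 X285.802 Y77.571 F3408
G1 X82.670 Y45.774
M5
G0 X84.429 Y85.453
M3 S803
G1 X287.011 Y105.652 F1293
G1 X287.666 Y116.645
M5
G0 X117.330 Y132.356
M3 S436
G1 X207.640 Y132.356 F1360
G1 X207.640 Y87.347
G1 X117.330 Y87.347
G1 X117.330 Y132.356
M5
G0 X36.124 Y43.205
M3 S436
G1 X18.918 Y32.975 F1360
G1 X8.688 Y50.181
G1 X25.894 Y60.411
G1 X36.124 Y43.205
M5
G0 X0.000 Y0.000

viewBox `0 0 326.343 138.020` with mm width/height → 1 unit = 1 mm. Flip: y_m = 138.020 − y_svg.

**Shape 1** — `<path>` open polyline, stroke `#ff00ff` → cut (S803, F1293). Machine vertices: (148.538,122.030) → (224.336,130.152) → (64.587,72.316) → (295.680,35.997) → (170.837,49.960) → (172.509,16.828). Open path.

**Shape 2** — `<rect>` rectangle, stroke `#ff00ff` → cut (S803, F1293). Machine vertices: (124.942,62.628) → (282.395,62.628) → (282.395,16.334) → (124.942,16.334) → (124.942,62.628). Closed: final G1 returns to the first vertex.

**Shape 3** — `<path>` open polyline, stroke `#ff00ff` → cut (S803, F1293). Machine vertices: (240.807,40.098) → (36.940,29.979) → (92.002,12.167) → (190.146,44.616). Open path.

**Shape 4** — `<polyline>` open polyline, stroke `#ff8800` → engrave (S276, F3408). Machine vertices: (243.997,8.119) → (285.802,77.571) → (82.670,45.774). Open path.

**Shape 5** — `<path>` open polyline, stroke `#ff00ff` → cut (S803, F1293). Machine vertices: (84.429,85.453) → (287.011,105.652) → (287.666,116.645). Open path.

**Shape 6** — `<rect>` rectangle, stroke `#000000` → score (S436, F1360). Machine vertices: (117.330,132.356) → (207.640,132.356) → (207.640,87.347) → (117.330,87.347) → (117.330,132.356). Closed: final G1 returns to the first vertex.

**Shape 7** — `<polygon>` regular polygon, stroke `#000000` → score (S436, F1360). Machine vertices: (36.124,43.205) → (18.918,32.975) → (8.688,50.181) → (25.894,60.411) → (36.124,43.205). Closed: final G1 returns to the first vertex.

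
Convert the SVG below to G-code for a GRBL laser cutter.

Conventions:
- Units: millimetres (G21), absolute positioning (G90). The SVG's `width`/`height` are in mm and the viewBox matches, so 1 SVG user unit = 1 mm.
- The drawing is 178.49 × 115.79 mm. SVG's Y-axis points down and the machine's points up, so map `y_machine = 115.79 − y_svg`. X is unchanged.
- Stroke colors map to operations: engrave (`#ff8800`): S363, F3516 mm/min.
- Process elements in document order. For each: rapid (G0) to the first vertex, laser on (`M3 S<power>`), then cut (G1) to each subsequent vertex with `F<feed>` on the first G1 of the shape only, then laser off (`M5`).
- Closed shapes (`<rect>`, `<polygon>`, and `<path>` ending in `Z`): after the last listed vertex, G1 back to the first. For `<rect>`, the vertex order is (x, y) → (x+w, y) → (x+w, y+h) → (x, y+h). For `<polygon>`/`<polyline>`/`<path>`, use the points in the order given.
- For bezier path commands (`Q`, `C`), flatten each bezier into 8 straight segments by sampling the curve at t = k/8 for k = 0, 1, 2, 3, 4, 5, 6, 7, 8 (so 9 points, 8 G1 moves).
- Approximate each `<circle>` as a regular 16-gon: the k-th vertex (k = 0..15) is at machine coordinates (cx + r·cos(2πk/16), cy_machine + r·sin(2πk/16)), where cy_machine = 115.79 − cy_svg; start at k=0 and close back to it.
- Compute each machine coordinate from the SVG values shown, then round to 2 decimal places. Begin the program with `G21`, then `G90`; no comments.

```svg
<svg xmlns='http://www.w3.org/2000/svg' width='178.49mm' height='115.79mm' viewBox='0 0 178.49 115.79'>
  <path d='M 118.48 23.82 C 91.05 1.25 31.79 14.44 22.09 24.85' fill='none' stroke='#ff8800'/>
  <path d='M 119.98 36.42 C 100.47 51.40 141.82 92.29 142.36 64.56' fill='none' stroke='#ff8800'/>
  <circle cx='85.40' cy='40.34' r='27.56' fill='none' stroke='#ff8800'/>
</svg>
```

G21
G90
G0 X118.48 Y91.97
M3 S363
G1 X106.86 Y98.83 F3516
G1 X93.21 Y102.79
G1 X78.49 Y104.31
G1 X63.64 Y103.82
G1 X49.62 Y101.79
G1 X37.39 Y98.67
G1 X27.89 Y94.90
G1 X22.09 Y90.94
M5
G0 X119.98 Y79.37
M3 S363
G1 X115.32 Y72.72 F3516
G1 X115.17 Y64.75
G1 X118.35 Y56.57
G1 X123.65 Y49.28
G1 X129.90 Y44.00
G1 X135.89 Y41.82
G1 X140.44 Y43.86
G1 X142.36 Y51.23
M5
G0 X112.96 Y75.45
M3 S363
G1 X110.86 Y86.00 F3516
G1 X104.89 Y94.94
G1 X95.95 Y100.91
G1 X85.40 Y103.01
G1 X74.85 Y100.91
G1 X65.91 Y94.94
G1 X59.94 Y86.00
G1 X57.84 Y75.45
G1 X59.94 Y64.90
G1 X65.91 Y55.96
G1 X74.85 Y49.99
G1 X85.40 Y47.89
G1 X95.95 Y49.99
G1 X104.89 Y55.96
G1 X110.86 Y64.90
G1 X112.96 Y75.45
M5

viewBox `0 0 178.49 115.79` with mm width/height → 1 unit = 1 mm. Flip: y_m = 115.79 − y_svg.

**Shape 1** — `<path>` cubic bezier, stroke `#ff8800` → engrave (S363, F3516). Control points (SVG): P0=(118.48,23.82), P1=(91.05,1.25), P2=(31.79,14.44), P3=(22.09,24.85); sampled at t=k/8. Machine vertices: (118.48,91.97) → (106.86,98.83) → (93.21,102.79) → (78.49,104.31) → (63.64,103.82) → (49.62,101.79) → (37.39,98.67) → (27.89,94.90) → (22.09,90.94). Open path.

**Shape 2** — `<path>` cubic bezier, stroke `#ff8800` → engrave (S363, F3516). Control points (SVG): P0=(119.98,36.42), P1=(100.47,51.40), P2=(141.82,92.29), P3=(142.36,64.56); sampled at t=k/8. Machine vertices: (119.98,79.37) → (115.32,72.72) → (115.17,64.75) → (118.35,56.57) → (123.65,49.28) → (129.90,44.00) → (135.89,41.82) → (140.44,43.86) → (142.36,51.23). Open path.

**Shape 3** — `<circle>` circle, stroke `#ff8800` → engrave (S363, F3516). Machine vertices: (112.96,75.45) → (110.86,86.00) → (104.89,94.94) → (95.95,100.91) → (85.40,103.01) → (74.85,100.91) → (65.91,94.94) → (59.94,86.00) → (57.84,75.45) → (59.94,64.90) → (65.91,55.96) → (74.85,49.99) → (85.40,47.89) → (95.95,49.99) → (104.89,55.96) → (110.86,64.90) → (112.96,75.45). Closed: final G1 returns to the first vertex.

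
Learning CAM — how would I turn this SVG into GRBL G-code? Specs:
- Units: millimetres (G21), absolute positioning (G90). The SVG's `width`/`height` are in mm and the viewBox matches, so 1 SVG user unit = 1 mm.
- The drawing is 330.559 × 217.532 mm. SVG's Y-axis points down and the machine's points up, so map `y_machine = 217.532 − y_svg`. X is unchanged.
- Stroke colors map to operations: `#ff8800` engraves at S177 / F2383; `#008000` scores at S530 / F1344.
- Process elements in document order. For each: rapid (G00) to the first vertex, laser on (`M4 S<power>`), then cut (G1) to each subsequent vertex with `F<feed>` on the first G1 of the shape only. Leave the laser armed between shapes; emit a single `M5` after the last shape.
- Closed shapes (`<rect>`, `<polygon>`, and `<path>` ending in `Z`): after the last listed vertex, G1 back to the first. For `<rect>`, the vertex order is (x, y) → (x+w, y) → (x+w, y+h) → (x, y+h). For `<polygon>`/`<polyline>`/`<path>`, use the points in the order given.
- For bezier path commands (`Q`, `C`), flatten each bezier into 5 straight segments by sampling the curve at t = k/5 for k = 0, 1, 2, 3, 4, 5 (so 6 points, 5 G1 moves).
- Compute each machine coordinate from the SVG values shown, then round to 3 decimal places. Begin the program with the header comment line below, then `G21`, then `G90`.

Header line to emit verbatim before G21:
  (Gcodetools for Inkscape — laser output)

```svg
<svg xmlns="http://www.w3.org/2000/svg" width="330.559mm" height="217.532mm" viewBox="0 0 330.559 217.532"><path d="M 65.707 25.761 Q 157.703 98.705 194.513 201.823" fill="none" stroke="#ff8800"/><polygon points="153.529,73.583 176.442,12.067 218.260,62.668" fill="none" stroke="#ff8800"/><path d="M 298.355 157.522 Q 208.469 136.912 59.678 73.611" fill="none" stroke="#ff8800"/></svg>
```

(Gcodetools for Inkscape — laser output)
G21
G90
G00 X65.707 Y191.771
M4 S177
G1 X100.298 Y161.386 F2383
G1 X130.474 Y128.588
G1 X156.235 Y93.376
G1 X177.582 Y55.749
G1 X194.513 Y15.709
G00 X153.529 Y143.949
M4 S177
G1 X176.442 Y205.465 F2383
G1 X218.260 Y154.864
G1 X153.529 Y143.949
G00 X298.355 Y60.010
M4 S177
G1 X260.044 Y69.962 F2383
G1 X217.021 Y83.329
G1 X169.286 Y100.111
G1 X116.838 Y120.308
G1 X59.678 Y143.921
M5

Since the viewBox matches the mm dimensions, user units are millimetres directly. The only transform is the Y-flip y_m = 217.532 − y_svg.

Shape 1 is a quadratic bezier drawn with `<path>`. Its stroke #ff8800 means engrave at S177, F2383. After flipping Y the toolpath is (65.707,191.771) → (100.298,161.386) → (130.474,128.588) → (156.235,93.376) → (177.582,55.749) → (194.513,15.709).

Shape 2 is a regular polygon drawn with `<polygon>`. Its stroke #ff8800 means engrave at S177, F2383. After flipping Y the toolpath is (153.529,143.949) → (176.442,205.465) → (218.260,154.864) → (153.529,143.949), returning to the start.

Shape 3 is a quadratic bezier drawn with `<path>`. Its stroke #ff8800 means engrave at S177, F2383. After flipping Y the toolpath is (298.355,60.010) → (260.044,69.962) → (217.021,83.329) → (169.286,100.111) → (116.838,120.308) → (59.678,143.921).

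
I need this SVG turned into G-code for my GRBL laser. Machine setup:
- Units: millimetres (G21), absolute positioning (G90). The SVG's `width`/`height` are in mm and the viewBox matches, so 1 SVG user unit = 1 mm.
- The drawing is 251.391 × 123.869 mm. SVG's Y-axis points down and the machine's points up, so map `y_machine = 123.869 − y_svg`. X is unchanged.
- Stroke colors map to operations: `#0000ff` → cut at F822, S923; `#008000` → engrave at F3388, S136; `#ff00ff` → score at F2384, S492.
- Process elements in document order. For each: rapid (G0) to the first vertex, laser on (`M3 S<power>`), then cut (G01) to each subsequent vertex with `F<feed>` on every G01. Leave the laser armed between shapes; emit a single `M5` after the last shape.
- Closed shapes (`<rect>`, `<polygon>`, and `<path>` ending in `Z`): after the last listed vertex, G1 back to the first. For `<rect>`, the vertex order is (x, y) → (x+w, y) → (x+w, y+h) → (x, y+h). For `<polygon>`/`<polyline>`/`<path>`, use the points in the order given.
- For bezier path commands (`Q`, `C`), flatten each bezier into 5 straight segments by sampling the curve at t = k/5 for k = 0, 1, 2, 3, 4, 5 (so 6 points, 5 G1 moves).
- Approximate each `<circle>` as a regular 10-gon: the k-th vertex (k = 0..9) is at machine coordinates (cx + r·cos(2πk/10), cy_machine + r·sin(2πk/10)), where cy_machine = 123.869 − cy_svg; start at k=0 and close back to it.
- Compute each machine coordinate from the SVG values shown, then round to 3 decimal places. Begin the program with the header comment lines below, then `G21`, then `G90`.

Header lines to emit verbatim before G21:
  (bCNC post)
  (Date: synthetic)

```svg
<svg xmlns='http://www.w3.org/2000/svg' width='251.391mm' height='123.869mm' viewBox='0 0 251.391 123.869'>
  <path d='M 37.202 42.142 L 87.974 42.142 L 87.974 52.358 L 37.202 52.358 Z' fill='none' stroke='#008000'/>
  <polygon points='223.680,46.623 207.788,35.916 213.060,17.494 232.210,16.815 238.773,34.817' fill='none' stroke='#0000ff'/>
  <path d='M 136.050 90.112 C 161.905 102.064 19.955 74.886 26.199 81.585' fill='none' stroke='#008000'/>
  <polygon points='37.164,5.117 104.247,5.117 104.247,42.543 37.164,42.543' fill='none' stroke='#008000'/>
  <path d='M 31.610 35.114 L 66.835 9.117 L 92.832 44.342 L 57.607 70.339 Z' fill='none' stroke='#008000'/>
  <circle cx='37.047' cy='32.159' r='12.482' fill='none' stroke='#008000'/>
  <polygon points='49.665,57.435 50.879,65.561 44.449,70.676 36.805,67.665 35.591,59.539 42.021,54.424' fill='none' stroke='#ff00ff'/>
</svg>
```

(bCNC post)
(Date: synthetic)
G21
G90
G0 X37.202 Y81.727
M3 S136
G01 X87.974 Y81.727 F3388
G01 X87.974 Y71.511 F3388
G01 X37.202 Y71.511 F3388
G01 X37.202 Y81.727 F3388
G0 X223.680 Y77.246
M3 S923
G01 X207.788 Y87.953 F822
G01 X213.060 Y106.375 F822
G01 X232.210 Y107.054 F822
G01 X238.773 Y89.052 F822
G01 X223.680 Y77.246 F822
G0 X136.050 Y33.757
M3 S136
G01 X133.954 Y30.697 F3388
G01 X106.754 Y33.525 F3388
G01 X69.615 Y38.734 F3388
G01 X37.708 Y42.822 F3388
G01 X26.199 Y42.284 F3388
G0 X37.164 Y118.752
M3 S136
G01 X104.247 Y118.752 F3388
G01 X104.247 Y81.326 F3388
G01 X37.164 Y81.326 F3388
G01 X37.164 Y118.752 F3388
G0 X31.610 Y88.755
M3 S136
G01 X66.835 Y114.752 F3388
G01 X92.832 Y79.527 F3388
G01 X57.607 Y53.530 F3388
G01 X31.610 Y88.755 F3388
G0 X49.529 Y91.710
M3 S136
G01 X47.145 Y99.047 F3388
G01 X40.904 Y103.581 F3388
G01 X33.190 Y103.581 F3388
G01 X26.949 Y99.047 F3388
G01 X24.565 Y91.710 F3388
G01 X26.949 Y84.373 F3388
G01 X33.190 Y79.839 F3388
G01 X40.904 Y79.839 F3388
G01 X47.145 Y84.373 F3388
G01 X49.529 Y91.710 F3388
G0 X49.665 Y66.434
M3 S492
G01 X50.879 Y58.308 F2384
G01 X44.449 Y53.193 F2384
G01 X36.805 Y56.204 F2384
G01 X35.591 Y64.330 F2384
G01 X42.021 Y69.445 F2384
G01 X49.665 Y66.434 F2384
M5

viewBox `0 0 251.391 123.869` with mm width/height → 1 unit = 1 mm. Flip: y_m = 123.869 − y_svg.

**Shape 1** — `<path>` rectangle, stroke `#008000` → engrave (S136, F3388). Machine vertices: (37.202,81.727) → (87.974,81.727) → (87.974,71.511) → (37.202,71.511) → (37.202,81.727). Closed: final G1 returns to the first vertex.

**Shape 2** — `<polygon>` regular polygon, stroke `#0000ff` → cut (S923, F822). Machine vertices: (223.680,77.246) → (207.788,87.953) → (213.060,106.375) → (232.210,107.054) → (238.773,89.052) → (223.680,77.246). Closed: final G1 returns to the first vertex.

**Shape 3** — `<path>` cubic bezier, stroke `#008000` → engrave (S136, F3388). Control points (SVG): P0=(136.050,90.112), P1=(161.905,102.064), P2=(19.955,74.886), P3=(26.199,81.585); sampled at t=k/5. Machine vertices: (136.050,33.757) → (133.954,30.697) → (106.754,33.525) → (69.615,38.734) → (37.708,42.822) → (26.199,42.284). Open path.

**Shape 4** — `<polygon>` rectangle, stroke `#008000` → engrave (S136, F3388). Machine vertices: (37.164,118.752) → (104.247,118.752) → (104.247,81.326) → (37.164,81.326) → (37.164,118.752). Closed: final G1 returns to the first vertex.

**Shape 5** — `<path>` regular polygon, stroke `#008000` → engrave (S136, F3388). Machine vertices: (31.610,88.755) → (66.835,114.752) → (92.832,79.527) → (57.607,53.530) → (31.610,88.755). Closed: final G1 returns to the first vertex.

**Shape 6** — `<circle>` circle, stroke `#008000` → engrave (S136, F3388). Machine vertices: (49.529,91.710) → (47.145,99.047) → (40.904,103.581) → (33.190,103.581) → (26.949,99.047) → (24.565,91.710) → (26.949,84.373) → (33.190,79.839) → (40.904,79.839) → (47.145,84.373) → (49.529,91.710). Closed: final G1 returns to the first vertex.

**Shape 7** — `<polygon>` regular polygon, stroke `#ff00ff` → score (S492, F2384). Machine vertices: (49.665,66.434) → (50.879,58.308) → (44.449,53.193) → (36.805,56.204) → (35.591,64.330) → (42.021,69.445) → (49.665,66.434). Closed: final G1 returns to the first vertex.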